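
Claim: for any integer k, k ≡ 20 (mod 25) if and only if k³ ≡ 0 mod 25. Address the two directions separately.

(⇒) holds; (⇐) fails.

(⟸) This fails: take k = 0. Then 0³ = 0 ≡ 0 (mod 25), yet 0 ≡ 0 (mod 25), not 20.

(⟹) Suppose k ≡ 20 (mod 25). Write k = 25j + 20. Then (25j + 20)³ = 15625j³ + 37500j² + 30000j + 8000 = 25(625j³ + 1500j² + 1200j + 320) + 0, so k³ ≡ 0 (mod 25).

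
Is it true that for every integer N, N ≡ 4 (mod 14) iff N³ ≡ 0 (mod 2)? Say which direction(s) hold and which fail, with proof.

(→) Suppose N ≡ 4 (mod 14). Then N³ ≡ 4³ = 64 (mod 14), and since 2 ∣ 14, also N³ ≡ 0 (mod 2).

(←) This fails: take N = 0. Then 0³ = 0 ≡ 0 (mod 2), yet 0 ≡ 0 (mod 14), not 4.

Only the forward implication holds.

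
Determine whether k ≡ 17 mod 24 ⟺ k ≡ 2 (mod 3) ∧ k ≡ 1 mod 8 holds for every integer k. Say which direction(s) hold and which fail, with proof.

(→) Suppose k ≡ 17 (mod 24); write k = 24j + 17. Since 3 ∣ 24, reducing mod 3 gives k ≡ 17 ≡ 2 (mod 3); since 8 ∣ 24, reducing mod 8 gives k ≡ 17 ≡ 1 (mod 8).

(←) Conversely, if k ≡ 2 (mod 3) and k ≡ 1 (mod 8), then by the Chinese remainder theorem k ≡ 17 (mod 24). This is exactly k ≡ 17 (mod 24).

Both directions hold; the statement is true.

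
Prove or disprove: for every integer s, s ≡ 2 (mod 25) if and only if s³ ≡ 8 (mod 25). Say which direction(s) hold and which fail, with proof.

[⇐] Suppose s³ ≡ 8 (mod 25). The only residue r in {0, …, 24} with r³ ≡ 8 (mod 25) is r = 2, so s ≡ 2 (mod 25).

[⇒] Suppose s ≡ 2 (mod 25). Write s = 25j + 2. Then (25j + 2)³ = 15625j³ + 3750j² + 300j + 8 = 25(625j³ + 150j² + 12j) + 8, so s³ ≡ 8 (mod 25).

Equivalent; both directions hold.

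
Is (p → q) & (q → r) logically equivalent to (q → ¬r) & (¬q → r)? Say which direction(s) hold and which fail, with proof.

(⟹) This fails. Under r = F, p = F, q = F, the left side is true but the right side is false.

(⟸) This fails. Under r = T, p = T, q = F, the left side is false but the right side is true.

Neither direction holds.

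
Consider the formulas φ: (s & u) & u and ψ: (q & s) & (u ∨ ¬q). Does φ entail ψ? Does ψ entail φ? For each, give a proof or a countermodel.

(⟸) Assume the antecedent. If s is true, the antecedent forces (s = T, q = T, u = T), and (s & u) & u holds there. If s is false, the antecedent cannot hold. Either way (s & u) & u holds.

(⟹) This fails. Under s = T, q = F, u = T, the left side is true but the right side is false.

The forward direction fails; the converse holds.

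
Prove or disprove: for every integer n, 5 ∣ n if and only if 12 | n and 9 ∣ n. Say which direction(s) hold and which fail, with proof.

Neither implication holds.

(→) This fails: take n = 5. Certainly 5 ∣ 5, but 12 ∤ 5.

(←) This fails: take n = 36. Both 12 ∣ 36 and 9 ∣ 36, yet 36 is not a multiple of 5 (since 36 = 7·5 + 1), so 5 ∤ 36.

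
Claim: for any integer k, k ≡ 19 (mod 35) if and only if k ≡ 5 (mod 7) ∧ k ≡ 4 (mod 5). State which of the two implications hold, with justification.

Both directions hold.

Forward direction. Suppose k ≡ 19 (mod 35); write k = 35j + 19. Since 7 ∣ 35, reducing mod 7 gives k ≡ 19 ≡ 5 (mod 7); since 5 ∣ 35, reducing mod 5 gives k ≡ 19 ≡ 4 (mod 5).

Converse. If k ≡ 5 (mod 7) and k ≡ 4 (mod 5), then by the Chinese remainder theorem k ≡ 19 (mod 35). This is exactly k ≡ 19 (mod 35).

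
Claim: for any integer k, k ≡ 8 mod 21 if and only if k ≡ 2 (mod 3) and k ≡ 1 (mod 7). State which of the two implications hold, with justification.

Forward direction. Suppose k ≡ 8 (mod 21); write k = 21j + 8. Since 3 ∣ 21, reducing mod 3 gives k ≡ 8 ≡ 2 (mod 3); since 7 ∣ 21, reducing mod 7 gives k ≡ 8 ≡ 1 (mod 7).

Converse. If k ≡ 2 (mod 3) and k ≡ 1 (mod 7), then by the Chinese remainder theorem k ≡ 8 (mod 21). This is exactly k ≡ 8 (mod 21).

The biconditional holds.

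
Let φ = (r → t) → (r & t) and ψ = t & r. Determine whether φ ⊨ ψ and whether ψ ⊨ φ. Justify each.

[⇒] This fails. Under r = T, t = F, the left side is true but the right side is false.

[⇐] Assume the antecedent. If r is true, (r → t) → (r & t) reduces to true regardless of the other variables. If r is false, the antecedent cannot hold. Either way (r → t) → (r & t) holds.

Only the converse holds.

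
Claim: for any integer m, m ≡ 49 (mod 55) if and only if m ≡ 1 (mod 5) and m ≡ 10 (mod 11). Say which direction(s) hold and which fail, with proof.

[⇒] This fails: m = 49 gives 49 ≡ 49 (mod 55) but 49 ≡ 4 (mod 5), so the conjunction on the right does not hold.

[⇐] This fails: m = 21 satisfies both congruences on the right (21 ≡ 1 mod 5 and 21 ≡ 10 mod 11) yet 21 ≡ 21 (mod 55), not 49.

Both directions fail.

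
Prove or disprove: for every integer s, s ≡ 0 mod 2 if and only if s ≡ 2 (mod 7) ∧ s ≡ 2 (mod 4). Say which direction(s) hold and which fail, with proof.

Forward direction. This fails: s = 0 gives 0 ≡ 0 (mod 2) but 0 ≡ 0 (mod 7), so the conjunction on the right does not hold.

Converse. If s ≡ 2 (mod 7) and s ≡ 2 (mod 4), then by the Chinese remainder theorem s ≡ 2 (mod 28). Since 2 ≡ 0 (mod 2) and 2 ∣ 28, we get s ≡ 0 (mod 2).

(⇒) fails; (⇐) holds.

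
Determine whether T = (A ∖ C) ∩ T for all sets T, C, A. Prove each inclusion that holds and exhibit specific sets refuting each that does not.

(⟹) This inclusion fails. Take T = {1}, C = ∅, A = ∅; then 1 ∈ T but 1 ∉ (A ∖ C) ∩ T.

(⟸) Let x ∈ (A ∖ C) ∩ T. Then x ∈ T ∩ A and x ∉ C, from which x ∈ T.

The sets are not equal: only the reverse inclusion holds.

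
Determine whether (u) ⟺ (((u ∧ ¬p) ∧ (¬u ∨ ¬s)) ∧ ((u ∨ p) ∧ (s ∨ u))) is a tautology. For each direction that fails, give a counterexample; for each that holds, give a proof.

(←) Assume the antecedent. If u is true, u reduces to true regardless of the other variables. If u is false, the antecedent cannot hold. Either way u holds.

(→) This fails. Under u = T, p = T, s = F, the left side is true but the right side is false.

(⇒) fails; (⇐) holds.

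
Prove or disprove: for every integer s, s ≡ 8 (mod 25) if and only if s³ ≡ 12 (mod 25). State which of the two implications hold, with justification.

(→) Suppose s ≡ 8 (mod 25). Write s = 25j + 8. Then (25j + 8)³ = 15625j³ + 15000j² + 4800j + 512 = 25(625j³ + 600j² + 192j + 20) + 12, so s³ ≡ 12 (mod 25).

(←) Conversely, suppose s³ ≡ 12 (mod 25). The only residue r in {0, …, 24} with r³ ≡ 12 (mod 25) is r = 8, so s ≡ 8 (mod 25).

Both directions hold; the statement is true.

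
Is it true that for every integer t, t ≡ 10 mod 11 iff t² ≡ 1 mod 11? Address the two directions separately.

Not equivalent: only (⇒) holds.

Forward direction. Suppose t ≡ 10 mod 11. Write t = 11j + 10. Then (11j + 10)² = 121j² + 220j + 100 = 11(11j² + 20j + 9) + 1, so t² ≡ 1 (mod 11).

Converse. This fails: take t = 1. Then 1² = 1 ≡ 1 (mod 11), yet 1 ≡ 1 (mod 11), not 10.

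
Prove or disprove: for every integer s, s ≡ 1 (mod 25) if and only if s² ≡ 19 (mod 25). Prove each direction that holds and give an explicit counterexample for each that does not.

Both directions fail.

[⇒] This fails: take s = 1. Then 1 ≡ 1 (mod 25), but 1² = 1 ≡ 1 (mod 25), not 19.

[⇐] This fails: take s = 12. Then 12² = 144 ≡ 19 (mod 25), yet 12 ≡ 12 (mod 25), not 1.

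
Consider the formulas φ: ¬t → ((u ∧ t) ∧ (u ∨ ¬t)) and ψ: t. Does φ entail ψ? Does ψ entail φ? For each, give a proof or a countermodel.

Both directions hold.

[⇒] Assume the antecedent. If t is true, t reduces to true regardless of the other variables. If t is false, the antecedent cannot hold. Either way t holds.

[⇐] Assume the antecedent. If t is true, ¬t → ((u ∧ t) ∧ (u ∨ ¬t)) reduces to true regardless of the other variables. If t is false, the antecedent cannot hold. Either way ¬t → ((u ∧ t) ∧ (u ∨ ¬t)) holds.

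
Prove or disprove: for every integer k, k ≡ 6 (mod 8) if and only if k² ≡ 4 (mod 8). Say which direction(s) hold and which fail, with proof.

(⇒) Suppose k ≡ 6 (mod 8). Write k = 8j + 6. Then (8j + 6)² = 64j² + 96j + 36 = 8(8j² + 12j + 4) + 4, so k² ≡ 4 (mod 8).

(⇐) This fails: take k = 2. Then 2² = 4 ≡ 4 (mod 8), yet 2 ≡ 2 (mod 8), not 6.

(⇒) holds; (⇐) fails.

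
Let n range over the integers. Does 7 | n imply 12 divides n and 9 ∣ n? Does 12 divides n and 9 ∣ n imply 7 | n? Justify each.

Neither implication holds.

(→) This fails: take n = 7. Certainly 7 ∣ 7, but 12 ∤ 7.

(←) This fails: take n = 36. Both 12 ∣ 36 and 9 ∣ 36, yet 36 is not a multiple of 7 (since 36 = 5·7 + 1), so 7 ∤ 36.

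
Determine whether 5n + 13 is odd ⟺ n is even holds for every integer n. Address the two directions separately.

(⟹) Suppose 5n + 13 is odd. Since 5 is odd, 5n and n have the same parity, so 5n + 13 ≡ n + 13 (mod 2). As 13 is odd, 5n + 13 is odd exactly when n is even. Thus n is even.

(⟸) Conversely, suppose n is even; write n = 2j. Then 5n + 13 = 5·(2j) + 13 = 2·5j + 13, which is odd.

Both implications hold.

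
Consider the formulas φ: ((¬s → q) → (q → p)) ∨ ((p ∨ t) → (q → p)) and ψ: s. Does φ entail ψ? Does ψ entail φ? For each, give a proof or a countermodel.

Neither direction holds.

[⇒] This fails. Under s = F, q = F, t = F, p = F, the left side is true but the right side is false.

[⇐] This fails. Under s = T, q = T, t = T, p = F, the left side is false but the right side is true.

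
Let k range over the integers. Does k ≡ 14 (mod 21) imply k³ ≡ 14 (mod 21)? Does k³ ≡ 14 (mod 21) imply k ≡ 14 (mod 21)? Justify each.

Both implications hold.

Forward direction. Suppose k ≡ 14 (mod 21). Write k = 21j + 14. Then (21j + 14)³ = 9261j³ + 18522j² + 12348j + 2744 = 21(441j³ + 882j² + 588j + 130) + 14, so k³ ≡ 14 (mod 21).

Converse. Suppose k³ ≡ 14 (mod 21). The only residue r in {0, …, 20} with r³ ≡ 14 (mod 21) is r = 14, so k ≡ 14 (mod 21).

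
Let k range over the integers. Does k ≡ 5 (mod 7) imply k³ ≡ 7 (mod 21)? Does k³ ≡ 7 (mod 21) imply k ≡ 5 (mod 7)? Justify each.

Both directions fail.

(⇒) This fails: take k = 5. Then 5 ≡ 5 (mod 7), but 5³ = 125 ≡ 20 (mod 21), not 7.

(⇐) This fails: take k = 7. Then 7³ = 343 ≡ 7 (mod 21), yet 7 ≡ 0 (mod 7), not 5.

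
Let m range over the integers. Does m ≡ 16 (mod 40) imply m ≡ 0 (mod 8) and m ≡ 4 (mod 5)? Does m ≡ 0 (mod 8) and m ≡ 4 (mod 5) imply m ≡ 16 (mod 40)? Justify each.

(⇒) fails and (⇐) fails.

Forward direction. This fails: m = 16 gives 16 ≡ 16 (mod 40) but 16 ≡ 1 (mod 5), so the conjunction on the right does not hold.

Converse. This fails: m = 24 satisfies both congruences on the right (24 ≡ 0 mod 8 and 24 ≡ 4 mod 5) yet 24 ≡ 24 (mod 40), not 16.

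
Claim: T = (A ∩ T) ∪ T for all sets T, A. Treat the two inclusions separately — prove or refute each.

Both inclusions hold; the sets are equal.

Forward inclusion. Let x ∈ T. Then either x ∈ T and x ∉ A; or x ∈ T ∩ A. In each case x ∈ (A ∩ T) ∪ T, so T ⊆ (A ∩ T) ∪ T.

Reverse inclusion. Let x ∈ (A ∩ T) ∪ T. Then either x ∈ T and x ∉ A; or x ∈ T ∩ A. In each case x ∈ T, so (A ∩ T) ∪ T ⊆ T.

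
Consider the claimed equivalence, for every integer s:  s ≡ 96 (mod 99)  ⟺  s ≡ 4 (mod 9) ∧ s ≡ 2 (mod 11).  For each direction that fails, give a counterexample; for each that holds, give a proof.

(⇒) This fails: s = 96 gives 96 ≡ 96 (mod 99) but 96 ≡ 6 (mod 9), so the conjunction on the right does not hold.

(⇐) This fails: s = 13 satisfies both congruences on the right (13 ≡ 4 mod 9 and 13 ≡ 2 mod 11) yet 13 ≡ 13 (mod 99), not 96.

(⇒) fails and (⇐) fails.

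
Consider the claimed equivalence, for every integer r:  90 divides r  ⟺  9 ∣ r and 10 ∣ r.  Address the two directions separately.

The biconditional holds.

(→) If 90 ∣ r, write r = 90q. Since 90 = 10·9, r = 9·(10q), so 9 ∣ r; and since 90 = 9·10, r = 10·(9q), so 10 ∣ r.

(←) Suppose 9 ∣ r and 10 ∣ r. Any common multiple of 9 and 10 is a multiple of their lcm; here gcd(9, 10) = 1, so lcm(9, 10) = 9·10 = 90, so 90 ∣ r.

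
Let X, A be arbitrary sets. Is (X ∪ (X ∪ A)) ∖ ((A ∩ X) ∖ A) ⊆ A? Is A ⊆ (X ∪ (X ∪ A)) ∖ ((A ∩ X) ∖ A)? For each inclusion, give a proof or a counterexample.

The sets are not equal: only the reverse inclusion holds.

(⊆) This inclusion fails. Take X = {1}, A = ∅; then 1 ∈ (X ∪ (X ∪ A)) ∖ ((A ∩ X) ∖ A) but 1 ∉ A.

(⊇) Let x ∈ A. Then either x ∈ A and x ∉ X; or x ∈ X ∩ A. In each case x ∈ (X ∪ (X ∪ A)) ∖ ((A ∩ X) ∖ A), so A ⊆ (X ∪ (X ∪ A)) ∖ ((A ∩ X) ∖ A).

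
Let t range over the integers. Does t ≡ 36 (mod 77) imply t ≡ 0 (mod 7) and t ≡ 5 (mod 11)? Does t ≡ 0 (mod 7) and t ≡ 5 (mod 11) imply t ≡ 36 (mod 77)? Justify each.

(⟹) This fails: t = 36 gives 36 ≡ 36 (mod 77) but 36 ≡ 1 (mod 7), so the conjunction on the right does not hold.

(⟸) This fails: t = 49 satisfies both congruences on the right (49 ≡ 0 mod 7 and 49 ≡ 5 mod 11) yet 49 ≡ 49 (mod 77), not 36.

Neither implication holds.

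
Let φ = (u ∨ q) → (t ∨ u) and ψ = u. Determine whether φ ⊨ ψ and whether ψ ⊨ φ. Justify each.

(→) This fails. Under q = F, t = F, u = F, the left side is true but the right side is false.

(←) Assume the antecedent. If q is true, the antecedent forces (q = T, t = F, u = T) or (q = T, t = T, u = T), and (u ∨ q) → (t ∨ u) holds there. If q is false, (u ∨ q) → (t ∨ u) reduces to true regardless of the other variables. Either way (u ∨ q) → (t ∨ u) holds.

The forward direction fails; the converse holds.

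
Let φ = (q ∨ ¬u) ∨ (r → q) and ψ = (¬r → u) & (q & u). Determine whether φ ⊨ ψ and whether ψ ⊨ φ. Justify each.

(←) Assume the antecedent. If r is true, the antecedent forces (r = T, q = T, u = T), and (q ∨ ¬u) ∨ (r → q) holds there. If r is false, (q ∨ ¬u) ∨ (r → q) reduces to true regardless of the other variables. Either way (q ∨ ¬u) ∨ (r → q) holds.

(→) This fails. Under r = F, q = F, u = F, the left side is true but the right side is false.

Not equivalent: only (⇐) holds.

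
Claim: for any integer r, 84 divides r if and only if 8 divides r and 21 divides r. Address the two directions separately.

[⇐] Suppose 8 ∣ r and 21 ∣ r. Any common multiple of 8 and 21 is a multiple of their lcm; here gcd(8, 21) = 1, so lcm(8, 21) = 8·21 = 168, so 168 ∣ r. Since 84 ∣ 168, it follows that 84 ∣ r.

[⇒] This fails: take r = 84. Certainly 84 ∣ 84, but 8 ∤ 84.

Only the reverse direction holds.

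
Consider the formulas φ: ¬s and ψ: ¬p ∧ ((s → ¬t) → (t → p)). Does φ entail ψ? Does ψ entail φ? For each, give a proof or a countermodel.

(⟹) This fails. Under s = F, p = T, t = F, the left side is true but the right side is false.

(⟸) This fails. Under s = T, p = F, t = F, the left side is false but the right side is true.

(⇒) fails and (⇐) fails.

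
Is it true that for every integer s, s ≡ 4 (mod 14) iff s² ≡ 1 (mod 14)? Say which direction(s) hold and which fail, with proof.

(⇒) This fails: take s = 4. Then 4 ≡ 4 (mod 14), but 4² = 16 ≡ 2 (mod 14), not 1.

(⇐) This fails: take s = 1. Then 1² = 1 ≡ 1 (mod 14), yet 1 ≡ 1 (mod 14), not 4.

Neither implication holds.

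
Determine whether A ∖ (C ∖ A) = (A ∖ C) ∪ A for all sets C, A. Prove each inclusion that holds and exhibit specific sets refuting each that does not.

Both inclusions hold.

(⟹) Let x ∈ A ∖ (C ∖ A). Then either x ∈ A and x ∉ C; or x ∈ C ∩ A. In each case x ∈ (A ∖ C) ∪ A, so A ∖ (C ∖ A) ⊆ (A ∖ C) ∪ A.

(⟸) Let x ∈ (A ∖ C) ∪ A. Then either x ∈ A and x ∉ C; or x ∈ C ∩ A. In each case x ∈ A ∖ (C ∖ A), so (A ∖ C) ∪ A ⊆ A ∖ (C ∖ A).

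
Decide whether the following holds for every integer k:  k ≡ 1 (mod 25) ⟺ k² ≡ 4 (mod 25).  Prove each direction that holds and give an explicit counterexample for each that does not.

Neither implication holds.

[⇒] This fails: take k = 1. Then 1 ≡ 1 (mod 25), but 1² = 1 ≡ 1 (mod 25), not 4.

[⇐] This fails: take k = 2. Then 2² = 4 ≡ 4 (mod 25), yet 2 ≡ 2 (mod 25), not 1.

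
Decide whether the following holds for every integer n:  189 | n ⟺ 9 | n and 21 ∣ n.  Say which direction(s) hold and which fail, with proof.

(→) If 189 ∣ n, write n = 189q. Since 189 = 21·9, n = 9·(21q), so 9 ∣ n; and since 189 = 9·21, n = 21·(9q), so 21 ∣ n.

(←) This fails: take n = 63. Both 9 ∣ 63 and 21 ∣ 63, yet 63 is not a multiple of 189 (since 63 = 0·189 + 63), so 189 ∤ 63.

Only the forward direction holds.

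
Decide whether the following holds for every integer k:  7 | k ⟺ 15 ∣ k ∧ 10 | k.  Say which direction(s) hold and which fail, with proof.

Both directions fail.

[⇒] This fails: take k = 7. Certainly 7 ∣ 7, but 15 ∤ 7.

[⇐] This fails: take k = 30. Both 15 ∣ 30 and 10 ∣ 30, yet 30 is not a multiple of 7 (since 30 = 4·7 + 2), so 7 ∤ 30.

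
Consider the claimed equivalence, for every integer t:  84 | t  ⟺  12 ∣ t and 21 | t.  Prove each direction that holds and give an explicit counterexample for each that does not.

Both implications hold.

Converse. Suppose 12 ∣ t and 21 ∣ t. Any common multiple of 12 and 21 is a multiple of their lcm; here lcm(12, 21) = 12·21/gcd(12, 21) = 252/3 = 84, so 84 ∣ t.

Forward direction. If 84 ∣ t, write t = 84q. Since 84 = 7·12, t = 12·(7q), so 12 ∣ t; and since 84 = 4·21, t = 21·(4q), so 21 ∣ t.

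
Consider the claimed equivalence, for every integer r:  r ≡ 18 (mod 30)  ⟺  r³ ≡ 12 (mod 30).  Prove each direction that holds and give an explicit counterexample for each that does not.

Equivalent; both directions hold.

[⇒] Suppose r ≡ 18 (mod 30). Write r = 30j + 18. Then (30j + 18)³ = 27000j³ + 48600j² + 29160j + 5832 = 30(900j³ + 1620j² + 972j + 194) + 12, so r³ ≡ 12 (mod 30).

[⇐] Conversely, suppose r³ ≡ 12 (mod 30). The only residue r in {0, …, 29} with r³ ≡ 12 (mod 30) is r = 18, so r ≡ 18 (mod 30).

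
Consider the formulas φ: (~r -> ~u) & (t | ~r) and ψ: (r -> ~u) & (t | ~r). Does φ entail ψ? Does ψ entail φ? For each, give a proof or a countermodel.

Neither direction holds.

(→) This fails. Under u = T, t = T, r = T, the left side is true but the right side is false.

(←) This fails. Under u = T, t = F, r = F, the left side is false but the right side is true.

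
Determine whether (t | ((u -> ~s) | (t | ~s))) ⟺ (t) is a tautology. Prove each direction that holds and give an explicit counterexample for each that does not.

(⇐) Assume the antecedent. If s is true, the antecedent forces (s = T, u = F, t = T) or (s = T, u = T, t = T), and t | ((u -> ~s) | (t | ~s)) holds there. If s is false, t | ((u -> ~s) | (t | ~s)) reduces to true regardless of the other variables. Either way t | ((u -> ~s) | (t | ~s)) holds.

(⇒) This fails. Under s = F, u = F, t = F, the left side is true but the right side is false.

(⇒) fails; (⇐) holds.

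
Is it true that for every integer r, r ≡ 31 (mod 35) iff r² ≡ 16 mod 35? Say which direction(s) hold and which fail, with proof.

Not equivalent: only (⇒) holds.

(⟸) This fails: take r = 4. Then 4² = 16 ≡ 16 (mod 35), yet 4 ≡ 4 (mod 35), not 31.

(⟹) Suppose r ≡ 31 (mod 35). Write r = 35j + 31. Then (35j + 31)² = 1225j² + 2170j + 961 = 35(35j² + 62j + 27) + 16, so r² ≡ 16 (mod 35).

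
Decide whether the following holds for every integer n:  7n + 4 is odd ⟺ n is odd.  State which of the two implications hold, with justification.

Both implications hold.

(⟹) Suppose 7n + 4 is odd. Since 7 is odd, 7n and n have the same parity, so 7n + 4 ≡ n + 4 (mod 2). As 4 is even, 7n + 4 is odd exactly when n is odd. Thus n is odd.

(⟸) Conversely, suppose n is odd; write n = 2j + 1. Then 7n + 4 = 7·(2j + 1) + 4 = 2·7j + 11, which is odd.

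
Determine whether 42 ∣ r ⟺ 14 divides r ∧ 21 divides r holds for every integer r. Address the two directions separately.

The biconditional holds.

[⇐] Suppose 14 ∣ r and 21 ∣ r. Any common multiple of 14 and 21 is a multiple of their lcm; here lcm(14, 21) = 14·21/gcd(14, 21) = 294/7 = 42, so 42 ∣ r.

[⇒] If 42 ∣ r, write r = 42q. Since 42 = 3·14, r = 14·(3q), so 14 ∣ r; and since 42 = 2·21, r = 21·(2q), so 21 ∣ r.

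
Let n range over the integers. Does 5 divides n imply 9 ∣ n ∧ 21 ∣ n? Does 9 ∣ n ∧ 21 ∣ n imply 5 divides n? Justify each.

(⟹) This fails: take n = 5. Certainly 5 ∣ 5, but 9 ∤ 5.

(⟸) This fails: take n = 63. Both 9 ∣ 63 and 21 ∣ 63, yet 63 is not a multiple of 5 (since 63 = 12·5 + 3), so 5 ∤ 63.

Neither direction holds.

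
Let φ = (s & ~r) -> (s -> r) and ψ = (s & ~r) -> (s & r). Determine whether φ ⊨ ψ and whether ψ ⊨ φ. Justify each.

Both directions hold; the statement is true.

(→) Assume the antecedent. If s is true, the antecedent forces (s = T, r = T), and (s & ~r) -> (s & r) holds there. If s is false, (s & ~r) -> (s & r) reduces to true regardless of the other variables. Either way (s & ~r) -> (s & r) holds.

(←) Assume the antecedent. If s is true, the antecedent forces (s = T, r = T), and (s & ~r) -> (s -> r) holds there. If s is false, (s & ~r) -> (s -> r) reduces to true regardless of the other variables. Either way (s & ~r) -> (s -> r) holds.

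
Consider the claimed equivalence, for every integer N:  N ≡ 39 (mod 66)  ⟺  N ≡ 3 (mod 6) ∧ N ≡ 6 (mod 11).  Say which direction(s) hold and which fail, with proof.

The biconditional holds.

(→) Suppose N ≡ 39 (mod 66); write N = 66j + 39. Since 6 ∣ 66, reducing mod 6 gives N ≡ 39 ≡ 3 (mod 6); since 11 ∣ 66, reducing mod 11 gives N ≡ 39 ≡ 6 (mod 11).

(←) Conversely, if N ≡ 3 (mod 6) and N ≡ 6 (mod 11), then by the Chinese remainder theorem N ≡ 39 (mod 66). This is exactly N ≡ 39 (mod 66).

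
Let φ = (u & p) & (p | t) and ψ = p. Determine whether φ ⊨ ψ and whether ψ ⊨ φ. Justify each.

(⟸) This fails. Under t = F, u = F, p = T, the left side is false but the right side is true.

(⟹) Assume the antecedent. If t is true, the antecedent forces (t = T, u = T, p = T), and p holds there. If t is false, the antecedent forces (t = F, u = T, p = T), and p holds there. Either way p holds.

The forward direction holds; the converse fails.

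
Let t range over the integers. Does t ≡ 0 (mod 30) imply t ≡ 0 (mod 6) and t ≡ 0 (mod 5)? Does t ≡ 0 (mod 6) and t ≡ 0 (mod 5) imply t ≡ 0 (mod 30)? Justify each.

(⇐) If t ≡ 0 (mod 6) and t ≡ 0 (mod 5), then by the Chinese remainder theorem t ≡ 0 (mod 30). This is exactly t ≡ 0 (mod 30).

(⇒) Suppose t ≡ 0 (mod 30); write t = 30j + 0. Since 6 ∣ 30, reducing mod 6 gives t ≡ 0 (mod 6); since 5 ∣ 30, reducing mod 5 gives t ≡ 0 (mod 5).

Both implications hold.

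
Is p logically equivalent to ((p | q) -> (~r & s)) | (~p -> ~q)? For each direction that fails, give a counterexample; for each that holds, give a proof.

(⇒) holds; (⇐) fails.

(⟹) Assume the antecedent. If p is true, the consequent reduces to true regardless of the other variables. If p is false, the antecedent cannot hold. Either way the consequent holds.

(⟸) This fails. Under r = F, q = F, s = F, p = F, the left side is false but the right side is true.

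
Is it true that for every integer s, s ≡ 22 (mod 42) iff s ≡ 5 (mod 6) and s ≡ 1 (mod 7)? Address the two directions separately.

Forward direction. This fails: s = 22 gives 22 ≡ 22 (mod 42) but 22 ≡ 4 (mod 6), so the conjunction on the right does not hold.

Converse. This fails: s = 29 satisfies both congruences on the right (29 ≡ 5 mod 6 and 29 ≡ 1 mod 7) yet 29 ≡ 29 (mod 42), not 22.

(⇒) fails and (⇐) fails.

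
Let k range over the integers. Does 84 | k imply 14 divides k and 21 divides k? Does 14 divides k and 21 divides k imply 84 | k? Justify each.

(⇒) holds; (⇐) fails.

[⇒] If 84 ∣ k, write k = 84q. Since 84 = 6·14, k = 14·(6q), so 14 ∣ k; and since 84 = 4·21, k = 21·(4q), so 21 ∣ k.

[⇐] This fails: take k = 42. Both 14 ∣ 42 and 21 ∣ 42, yet 42 is not a multiple of 84 (since 42 = 0·84 + 42), so 84 ∤ 42.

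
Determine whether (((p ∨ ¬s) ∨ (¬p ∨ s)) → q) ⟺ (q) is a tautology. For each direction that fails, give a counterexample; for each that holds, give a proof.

(⟹) Assume the antecedent. If p is true, the antecedent forces (p = T, s = F, q = T) or (p = T, s = T, q = T), and q holds there. If p is false, the antecedent forces (p = F, s = F, q = T) or (p = F, s = T, q = T), and q holds there. Either way q holds.

(⟸) Assume the antecedent. If p is true, the antecedent forces (p = T, s = F, q = T) or (p = T, s = T, q = T), and ((p ∨ ¬s) ∨ (¬p ∨ s)) → q holds there. If p is false, the antecedent forces (p = F, s = F, q = T) or (p = F, s = T, q = T), and ((p ∨ ¬s) ∨ (¬p ∨ s)) → q holds there. Either way ((p ∨ ¬s) ∨ (¬p ∨ s)) → q holds.

Both directions hold.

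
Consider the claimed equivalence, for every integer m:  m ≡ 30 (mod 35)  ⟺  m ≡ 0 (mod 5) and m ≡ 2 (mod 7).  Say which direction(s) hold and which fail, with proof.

Equivalent; both directions hold.

(⇒) Suppose m ≡ 30 (mod 35); write m = 35j + 30. Since 5 ∣ 35, reducing mod 5 gives m ≡ 30 ≡ 0 (mod 5); since 7 ∣ 35, reducing mod 7 gives m ≡ 30 ≡ 2 (mod 7).

(⇐) Conversely, if m ≡ 0 (mod 5) and m ≡ 2 (mod 7), then by the Chinese remainder theorem m ≡ 30 (mod 35). This is exactly m ≡ 30 (mod 35).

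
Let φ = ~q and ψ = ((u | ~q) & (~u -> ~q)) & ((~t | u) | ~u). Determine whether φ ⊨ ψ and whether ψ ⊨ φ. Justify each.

Only the forward implication holds.

(→) Assume the antecedent. If t is true, the antecedent forces (t = T, u = F, q = F) or (t = T, u = T, q = F), and the consequent holds there. If t is false, the antecedent forces (t = F, u = F, q = F) or (t = F, u = T, q = F), and the consequent holds there. Either way the consequent holds.

(←) This fails. Under t = F, u = T, q = T, the left side is false but the right side is true.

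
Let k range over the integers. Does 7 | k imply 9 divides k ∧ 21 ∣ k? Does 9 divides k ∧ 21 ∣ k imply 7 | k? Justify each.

Not equivalent: only (⇐) holds.

Forward direction. This fails: take k = 7. Certainly 7 ∣ 7, but 9 ∤ 7.

Converse. Suppose 9 ∣ k and 21 ∣ k. Any common multiple of 9 and 21 is a multiple of their lcm; here lcm(9, 21) = 9·21/gcd(9, 21) = 189/3 = 63, so 63 ∣ k. Since 7 ∣ 63, it follows that 7 ∣ k.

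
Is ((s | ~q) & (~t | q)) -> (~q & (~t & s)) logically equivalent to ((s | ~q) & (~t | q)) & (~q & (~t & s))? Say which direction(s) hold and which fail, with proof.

(⇒) This fails. Under s = F, t = T, q = F, the left side is true but the right side is false.

(⇐) Assume the antecedent. If s is true, the antecedent forces (s = T, t = F, q = F), and the consequent holds there. If s is false, the antecedent cannot hold. Either way the consequent holds.

(⇒) fails; (⇐) holds.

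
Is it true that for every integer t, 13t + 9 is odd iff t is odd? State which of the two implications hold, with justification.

(→) This fails: t = 2 gives 13t + 9 = 35, which is odd, but 2 is even, not odd.

(←) This also fails: t = 1 is odd, but 13t + 9 = 22 is even, not odd.

Neither direction holds.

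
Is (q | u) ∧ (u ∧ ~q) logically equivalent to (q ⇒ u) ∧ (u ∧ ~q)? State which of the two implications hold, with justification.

(⟸) Assume the antecedent. If q is true, the antecedent cannot hold. If q is false, the antecedent forces (q = F, u = T), and (q | u) ∧ (u ∧ ~q) holds there. Either way (q | u) ∧ (u ∧ ~q) holds.

(⟹) Assume the antecedent. If q is true, the antecedent cannot hold. If q is false, the antecedent forces (q = F, u = T), and (q ⇒ u) ∧ (u ∧ ~q) holds there. Either way (q ⇒ u) ∧ (u ∧ ~q) holds.

Both directions hold.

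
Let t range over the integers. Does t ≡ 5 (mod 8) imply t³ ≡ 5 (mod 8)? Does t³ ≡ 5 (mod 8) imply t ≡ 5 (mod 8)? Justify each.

(→) Suppose t ≡ 5 (mod 8). Write t = 8j + 5. Then (8j + 5)³ = 512j³ + 960j² + 600j + 125 = 8(64j³ + 120j² + 75j + 15) + 5, so t³ ≡ 5 (mod 8).

(←) For the converse, argue contrapositively. If t ≢ 5 (mod 8), then t is congruent to one of 0, 1, 2, 3, 4, 6, 7 modulo 8, and these give t³ ≡ 0, 1, 0, 3, 0, 0, 7 respectively — never 5.

Equivalent; both directions hold.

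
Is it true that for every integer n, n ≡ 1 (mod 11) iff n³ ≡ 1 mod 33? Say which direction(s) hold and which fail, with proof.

[⇐] The residues r modulo 33 with r³ ≡ 1 (mod 33) are exactly {1}, and each is ≡ 1 (mod 11).

[⇒] This fails: take n = 12. Then 12 ≡ 1 (mod 11), but 12³ = 1728 ≡ 12 (mod 33), not 1.

Only the converse holds.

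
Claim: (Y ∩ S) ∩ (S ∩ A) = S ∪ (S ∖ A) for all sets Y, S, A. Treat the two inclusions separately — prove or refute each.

Forward inclusion. Let x ∈ (Y ∩ S) ∩ (S ∩ A). Then x ∈ Y ∩ S ∩ A, from which x ∈ S ∪ (S ∖ A).

Reverse inclusion. This inclusion fails. Take Y = ∅, S = {1}, A = ∅; then 1 ∈ S ∪ (S ∖ A) but 1 ∉ (Y ∩ S) ∩ (S ∩ A).

(⊆) holds; (⊇) fails.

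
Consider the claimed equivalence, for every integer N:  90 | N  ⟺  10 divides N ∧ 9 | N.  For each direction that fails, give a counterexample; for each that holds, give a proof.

Both directions hold; the statement is true.

[⇒] If 90 ∣ N, write N = 90q. Since 90 = 9·10, N = 10·(9q), so 10 ∣ N; and since 90 = 10·9, N = 9·(10q), so 9 ∣ N.

[⇐] Suppose 10 ∣ N and 9 ∣ N. Any common multiple of 10 and 9 is a multiple of their lcm; here gcd(10, 9) = 1, so lcm(10, 9) = 10·9 = 90, so 90 ∣ N.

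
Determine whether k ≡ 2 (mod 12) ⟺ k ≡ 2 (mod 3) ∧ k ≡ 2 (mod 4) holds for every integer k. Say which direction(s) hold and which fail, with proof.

Both directions hold; the statement is true.

(⇒) Suppose k ≡ 2 (mod 12); write k = 12j + 2. Since 3 ∣ 12, reducing mod 3 gives k ≡ 2 (mod 3); since 4 ∣ 12, reducing mod 4 gives k ≡ 2 (mod 4).

(⇐) Conversely, if k ≡ 2 (mod 3) and k ≡ 2 (mod 4), then by the Chinese remainder theorem k ≡ 2 (mod 12). This is exactly k ≡ 2 (mod 12).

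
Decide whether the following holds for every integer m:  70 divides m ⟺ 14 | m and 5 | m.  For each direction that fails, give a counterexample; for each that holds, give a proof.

Converse. Suppose 14 ∣ m and 5 ∣ m. Any common multiple of 14 and 5 is a multiple of their lcm; here gcd(14, 5) = 1, so lcm(14, 5) = 14·5 = 70, so 70 ∣ m.

Forward direction. If 70 ∣ m, write m = 70q. Since 70 = 5·14, m = 14·(5q), so 14 ∣ m; and since 70 = 14·5, m = 5·(14q), so 5 ∣ m.

The biconditional holds.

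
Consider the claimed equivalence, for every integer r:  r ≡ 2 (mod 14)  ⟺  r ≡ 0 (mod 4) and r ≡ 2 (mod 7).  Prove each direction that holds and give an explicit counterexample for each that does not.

Not equivalent: only (⇐) holds.

[⇒] This fails: r = 2 gives 2 ≡ 2 (mod 14) but 2 ≡ 2 (mod 4), so the conjunction on the right does not hold.

[⇐] Conversely, if r ≡ 0 (mod 4) and r ≡ 2 (mod 7), then by the Chinese remainder theorem r ≡ 16 (mod 28). Since 16 ≡ 2 (mod 14) and 14 ∣ 28, we get r ≡ 2 (mod 14).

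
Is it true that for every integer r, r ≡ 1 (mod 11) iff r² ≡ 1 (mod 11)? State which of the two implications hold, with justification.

Only the forward implication holds.

[⇒] Suppose r ≡ 1 (mod 11). Write r = 11j + 1. Then (11j + 1)² = 121j² + 22j + 1 = 11(11j² + 2j) + 1, so r² ≡ 1 (mod 11).

[⇐] This fails: take r = 10. Then 10² = 100 ≡ 1 (mod 11), yet 10 ≡ 10 (mod 11), not 1.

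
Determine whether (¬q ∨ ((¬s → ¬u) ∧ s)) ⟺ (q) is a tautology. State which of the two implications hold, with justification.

Both directions fail.

(→) This fails. Under u = F, s = F, q = F, the left side is true but the right side is false.

(←) This fails. Under u = F, s = F, q = T, the left side is false but the right side is true.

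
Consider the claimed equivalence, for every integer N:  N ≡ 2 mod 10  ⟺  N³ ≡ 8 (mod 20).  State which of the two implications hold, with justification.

Both directions hold.

(⇒) Suppose N ≡ 2 (mod 10). Working modulo 20, N ∈ {2, 12}; for each such r, r³ ≡ 8 (mod 20).

(⇐) Conversely, the residues r modulo 20 with r³ ≡ 8 (mod 20) are exactly {2, 12}, and each is ≡ 2 (mod 10).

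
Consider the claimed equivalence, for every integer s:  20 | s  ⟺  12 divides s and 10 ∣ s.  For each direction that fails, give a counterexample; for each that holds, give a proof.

(⇒) fails; (⇐) holds.

[⇒] This fails: take s = 20. Certainly 20 ∣ 20, but 12 ∤ 20.

[⇐] Suppose 12 ∣ s and 10 ∣ s. Any common multiple of 12 and 10 is a multiple of their lcm; here lcm(12, 10) = 12·10/gcd(12, 10) = 120/2 = 60, so 60 ∣ s. Since 20 ∣ 60, it follows that 20 ∣ s.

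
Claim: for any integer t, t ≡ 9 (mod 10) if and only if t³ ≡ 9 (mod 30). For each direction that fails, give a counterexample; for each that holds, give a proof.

Only the reverse direction holds.

Forward direction. This fails: take t = 19. Then 19 ≡ 9 (mod 10), but 19³ = 6859 ≡ 19 (mod 30), not 9.

Converse. The residues r modulo 30 with r³ ≡ 9 (mod 30) are exactly {9}, and each is ≡ 9 (mod 10).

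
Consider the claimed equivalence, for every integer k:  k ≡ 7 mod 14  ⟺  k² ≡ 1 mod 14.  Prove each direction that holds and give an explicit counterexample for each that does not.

(⟹) This fails: take k = 7. Then 7 ≡ 7 (mod 14), but 7² = 49 ≡ 7 (mod 14), not 1.

(⟸) This fails: take k = 1. Then 1² = 1 ≡ 1 (mod 14), yet 1 ≡ 1 (mod 14), not 7.

Neither implication holds.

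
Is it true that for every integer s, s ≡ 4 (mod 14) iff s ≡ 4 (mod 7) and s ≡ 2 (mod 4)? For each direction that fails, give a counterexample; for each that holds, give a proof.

[⇒] This fails: s = 4 gives 4 ≡ 4 (mod 14) but 4 ≡ 0 (mod 4), so the conjunction on the right does not hold.

[⇐] Conversely, if s ≡ 4 (mod 7) and s ≡ 2 (mod 4), then by the Chinese remainder theorem s ≡ 18 (mod 28). Since 18 ≡ 4 (mod 14) and 14 ∣ 28, we get s ≡ 4 (mod 14).

The forward direction fails; the converse holds.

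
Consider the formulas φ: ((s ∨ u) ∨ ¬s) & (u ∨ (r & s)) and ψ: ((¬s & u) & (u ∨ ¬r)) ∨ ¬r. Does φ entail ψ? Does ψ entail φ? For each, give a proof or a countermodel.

(⟹) This fails. Under s = T, u = F, r = T, the left side is true but the right side is false.

(⟸) This fails. Under s = F, u = F, r = F, the left side is false but the right side is true.

Neither implication holds.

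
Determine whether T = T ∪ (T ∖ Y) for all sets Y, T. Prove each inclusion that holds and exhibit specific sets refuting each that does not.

(⟹) Let x ∈ T. Then either x ∈ T and x ∉ Y; or x ∈ Y ∩ T. In each case x ∈ T ∪ (T ∖ Y), so T ⊆ T ∪ (T ∖ Y).

(⟸) Let x ∈ T ∪ (T ∖ Y). Then either x ∈ T and x ∉ Y; or x ∈ Y ∩ T. In each case x ∈ T, so T ∪ (T ∖ Y) ⊆ T.

The two sets are equal.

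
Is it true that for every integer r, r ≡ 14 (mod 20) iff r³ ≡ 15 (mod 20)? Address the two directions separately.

(→) This fails: take r = 14. Then 14 ≡ 14 (mod 20), but 14³ = 2744 ≡ 4 (mod 20), not 15.

(←) This fails: take r = 15. Then 15³ = 3375 ≡ 15 (mod 20), yet 15 ≡ 15 (mod 20), not 14.

Neither implication holds.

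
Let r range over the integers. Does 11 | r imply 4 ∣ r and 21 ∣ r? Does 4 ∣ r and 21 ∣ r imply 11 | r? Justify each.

Forward direction. This fails: take r = 11. Certainly 11 ∣ 11, but 4 ∤ 11.

Converse. This fails: take r = 84. Both 4 ∣ 84 and 21 ∣ 84, yet 84 is not a multiple of 11 (since 84 = 7·11 + 7), so 11 ∤ 84.

Both directions fail.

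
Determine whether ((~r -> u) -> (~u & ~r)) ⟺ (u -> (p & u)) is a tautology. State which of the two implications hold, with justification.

The forward direction holds; the converse fails.

(⟹) Assume the antecedent. If r is true, the antecedent cannot hold. If r is false, the antecedent forces (r = F, u = F, p = F) or (r = F, u = F, p = T), and u -> (p & u) holds there. Either way u -> (p & u) holds.

(⟸) This fails. Under r = T, u = F, p = F, the left side is false but the right side is true.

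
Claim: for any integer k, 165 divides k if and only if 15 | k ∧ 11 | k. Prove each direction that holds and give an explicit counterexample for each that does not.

Both directions hold; the statement is true.

(←) Suppose 15 ∣ k and 11 ∣ k. Any common multiple of 15 and 11 is a multiple of their lcm; here gcd(15, 11) = 1, so lcm(15, 11) = 15·11 = 165, so 165 ∣ k.

(→) If 165 ∣ k, write k = 165q. Since 165 = 11·15, k = 15·(11q), so 15 ∣ k; and since 165 = 15·11, k = 11·(15q), so 11 ∣ k.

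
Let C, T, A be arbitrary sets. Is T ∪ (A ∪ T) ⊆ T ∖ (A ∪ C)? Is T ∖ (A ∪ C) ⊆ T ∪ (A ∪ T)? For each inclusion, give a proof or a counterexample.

Forward inclusion. This inclusion fails. Take C = {1}, T = {1}, A = ∅; then 1 ∈ T ∪ (A ∪ T) but 1 ∉ T ∖ (A ∪ C).

Reverse inclusion. Let x ∈ T ∖ (A ∪ C). Then x ∈ T and x ∉ C, A, from which x ∈ T ∪ (A ∪ T).

The sets are not equal: only the reverse inclusion holds.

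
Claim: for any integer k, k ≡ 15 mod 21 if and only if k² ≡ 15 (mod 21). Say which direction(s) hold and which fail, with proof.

The forward direction holds; the converse fails.

(⇒) Suppose k ≡ 15 mod 21. Write k = 21j + 15. Then (21j + 15)² = 441j² + 630j + 225 = 21(21j² + 30j + 10) + 15, so k² ≡ 15 (mod 21).

(⇐) This fails: take k = 6. Then 6² = 36 ≡ 15 (mod 21), yet 6 ≡ 6 (mod 21), not 15.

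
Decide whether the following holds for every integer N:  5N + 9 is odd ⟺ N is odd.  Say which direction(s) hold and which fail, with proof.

Both directions fail.

Forward direction. This fails: N = 0 gives 5N + 9 = 9, which is odd, but 0 is even, not odd.

Converse. This also fails: N = 1 is odd, but 5N + 9 = 14 is even, not odd.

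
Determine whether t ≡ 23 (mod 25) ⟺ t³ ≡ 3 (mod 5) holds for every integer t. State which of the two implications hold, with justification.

[⇒] This fails: take t = 23. Then 23 ≡ 23 (mod 25), but 23³ = 12167 ≡ 2 (mod 5), not 3.

[⇐] This fails: take t = 2. Then 2³ = 8 ≡ 3 (mod 5), yet 2 ≡ 2 (mod 25), not 23.

Neither implication holds.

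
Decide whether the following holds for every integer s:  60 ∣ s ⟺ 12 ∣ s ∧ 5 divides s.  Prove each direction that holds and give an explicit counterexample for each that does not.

Both directions hold.

Forward direction. If 60 ∣ s, write s = 60q. Since 60 = 5·12, s = 12·(5q), so 12 ∣ s; and since 60 = 12·5, s = 5·(12q), so 5 ∣ s.

Converse. Suppose 12 ∣ s and 5 ∣ s. Any common multiple of 12 and 5 is a multiple of their lcm; here gcd(12, 5) = 1, so lcm(12, 5) = 12·5 = 60, so 60 ∣ s.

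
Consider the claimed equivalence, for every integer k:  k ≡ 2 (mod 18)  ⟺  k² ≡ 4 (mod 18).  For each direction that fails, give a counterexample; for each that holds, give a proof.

Not equivalent: only (⇒) holds.

(→) Suppose k ≡ 2 (mod 18). Write k = 18j + 2. Then (18j + 2)² = 324j² + 72j + 4 = 18(18j² + 4j) + 4, so k² ≡ 4 (mod 18).

(←) This fails: take k = 16. Then 16² = 256 ≡ 4 (mod 18), yet 16 ≡ 16 (mod 18), not 2.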